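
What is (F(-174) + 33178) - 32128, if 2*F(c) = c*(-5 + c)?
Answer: 16623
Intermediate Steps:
F(c) = c*(-5 + c)/2 (F(c) = (c*(-5 + c))/2 = c*(-5 + c)/2)
(F(-174) + 33178) - 32128 = ((1/2)*(-174)*(-5 - 174) + 33178) - 32128 = ((1/2)*(-174)*(-179) + 33178) - 32128 = (15573 + 33178) - 32128 = 48751 - 32128 = 16623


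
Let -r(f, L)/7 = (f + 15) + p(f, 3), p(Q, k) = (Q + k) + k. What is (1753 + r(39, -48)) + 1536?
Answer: 2596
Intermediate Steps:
p(Q, k) = Q + 2*k
r(f, L) = -147 - 14*f (r(f, L) = -7*((f + 15) + (f + 2*3)) = -7*((15 + f) + (f + 6)) = -7*((15 + f) + (6 + f)) = -7*(21 + 2*f) = -147 - 14*f)
(1753 + r(39, -48)) + 1536 = (1753 + (-147 - 14*39)) + 1536 = (1753 + (-147 - 546)) + 1536 = (1753 - 693) + 1536 = 1060 + 1536 = 2596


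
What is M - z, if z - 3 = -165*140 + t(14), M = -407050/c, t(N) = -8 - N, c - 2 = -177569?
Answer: 4105578523/177567 ≈ 23121.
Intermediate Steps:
c = -177567 (c = 2 - 177569 = -177567)
M = 407050/177567 (M = -407050/(-177567) = -407050*(-1/177567) = 407050/177567 ≈ 2.2924)
z = -23119 (z = 3 + (-165*140 + (-8 - 1*14)) = 3 + (-23100 + (-8 - 14)) = 3 + (-23100 - 22) = 3 - 23122 = -23119)
M - z = 407050/177567 - 1*(-23119) = 407050/177567 + 23119 = 4105578523/177567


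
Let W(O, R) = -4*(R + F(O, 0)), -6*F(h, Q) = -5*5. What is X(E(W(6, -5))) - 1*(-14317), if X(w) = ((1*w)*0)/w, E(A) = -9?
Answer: 14317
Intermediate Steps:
F(h, Q) = 25/6 (F(h, Q) = -(-5)*5/6 = -1/6*(-25) = 25/6)
W(O, R) = -50/3 - 4*R (W(O, R) = -4*(R + 25/6) = -4*(25/6 + R) = -50/3 - 4*R)
X(w) = 0 (X(w) = (w*0)/w = 0/w = 0)
X(E(W(6, -5))) - 1*(-14317) = 0 - 1*(-14317) = 0 + 14317 = 14317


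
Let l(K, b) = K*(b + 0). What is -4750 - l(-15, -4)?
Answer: -4810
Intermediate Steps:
l(K, b) = K*b
-4750 - l(-15, -4) = -4750 - (-15)*(-4) = -4750 - 1*60 = -4750 - 60 = -4810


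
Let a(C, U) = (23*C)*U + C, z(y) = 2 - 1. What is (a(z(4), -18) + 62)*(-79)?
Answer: 27729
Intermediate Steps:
z(y) = 1
a(C, U) = C + 23*C*U (a(C, U) = 23*C*U + C = C + 23*C*U)
(a(z(4), -18) + 62)*(-79) = (1*(1 + 23*(-18)) + 62)*(-79) = (1*(1 - 414) + 62)*(-79) = (1*(-413) + 62)*(-79) = (-413 + 62)*(-79) = -351*(-79) = 27729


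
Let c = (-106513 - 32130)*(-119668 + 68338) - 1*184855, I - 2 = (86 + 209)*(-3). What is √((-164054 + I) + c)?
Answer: √7116195398 ≈ 84358.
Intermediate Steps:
I = -883 (I = 2 + (86 + 209)*(-3) = 2 + 295*(-3) = 2 - 885 = -883)
c = 7116360335 (c = -138643*(-51330) - 184855 = 7116545190 - 184855 = 7116360335)
√((-164054 + I) + c) = √((-164054 - 883) + 7116360335) = √(-164937 + 7116360335) = √7116195398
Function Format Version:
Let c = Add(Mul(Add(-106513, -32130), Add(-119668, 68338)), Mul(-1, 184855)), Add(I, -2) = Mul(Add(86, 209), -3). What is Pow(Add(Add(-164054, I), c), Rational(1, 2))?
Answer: Pow(7116195398, Rational(1, 2)) ≈ 84358.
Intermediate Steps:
I = -883 (I = Add(2, Mul(Add(86, 209), -3)) = Add(2, Mul(295, -3)) = Add(2, -885) = -883)
c = 7116360335 (c = Add(Mul(-138643, -51330), -184855) = Add(7116545190, -184855) = 7116360335)
Pow(Add(Add(-164054, I), c), Rational(1, 2)) = Pow(Add(Add(-164054, -883), 7116360335), Rational(1, 2)) = Pow(Add(-164937, 7116360335), Rational(1, 2)) = Pow(7116195398, Rational(1, 2))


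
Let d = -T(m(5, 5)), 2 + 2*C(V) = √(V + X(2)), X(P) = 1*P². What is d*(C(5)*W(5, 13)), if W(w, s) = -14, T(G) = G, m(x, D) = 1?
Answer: 7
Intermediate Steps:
X(P) = P²
C(V) = -1 + √(4 + V)/2 (C(V) = -1 + √(V + 2²)/2 = -1 + √(V + 4)/2 = -1 + √(4 + V)/2)
d = -1 (d = -1*1 = -1)
d*(C(5)*W(5, 13)) = -(-1 + √(4 + 5)/2)*(-14) = -(-1 + √9/2)*(-14) = -(-1 + (½)*3)*(-14) = -(-1 + 3/2)*(-14) = -(-14)/2 = -1*(-7) = 7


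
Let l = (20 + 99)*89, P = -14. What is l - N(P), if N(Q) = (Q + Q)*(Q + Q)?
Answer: 9807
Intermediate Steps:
N(Q) = 4*Q² (N(Q) = (2*Q)*(2*Q) = 4*Q²)
l = 10591 (l = 119*89 = 10591)
l - N(P) = 10591 - 4*(-14)² = 10591 - 4*196 = 10591 - 1*784 = 10591 - 784 = 9807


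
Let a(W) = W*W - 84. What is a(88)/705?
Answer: 1532/141 ≈ 10.865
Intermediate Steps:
a(W) = -84 + W² (a(W) = W² - 84 = -84 + W²)
a(88)/705 = (-84 + 88²)/705 = (-84 + 7744)*(1/705) = 7660*(1/705) = 1532/141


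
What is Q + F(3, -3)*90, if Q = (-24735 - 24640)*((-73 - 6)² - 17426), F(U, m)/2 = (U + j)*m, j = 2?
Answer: 552256675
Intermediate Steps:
F(U, m) = 2*m*(2 + U) (F(U, m) = 2*((U + 2)*m) = 2*((2 + U)*m) = 2*(m*(2 + U)) = 2*m*(2 + U))
Q = 552259375 (Q = -49375*((-79)² - 17426) = -49375*(6241 - 17426) = -49375*(-11185) = 552259375)
Q + F(3, -3)*90 = 552259375 + (2*(-3)*(2 + 3))*90 = 552259375 + (2*(-3)*5)*90 = 552259375 - 30*90 = 552259375 - 2700 = 552256675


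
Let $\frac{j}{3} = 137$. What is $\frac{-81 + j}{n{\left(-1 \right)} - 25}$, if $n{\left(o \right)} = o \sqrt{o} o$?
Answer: $- \frac{4125}{313} - \frac{165 i}{313} \approx -13.179 - 0.52716 i$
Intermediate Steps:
$n{\left(o \right)} = o^{\frac{5}{2}}$ ($n{\left(o \right)} = o^{\frac{3}{2}} o = o^{\frac{5}{2}}$)
$j = 411$ ($j = 3 \cdot 137 = 411$)
$\frac{-81 + j}{n{\left(-1 \right)} - 25} = \frac{-81 + 411}{\left(-1\right)^{\frac{5}{2}} - 25} = \frac{1}{i - 25} \cdot 330 = \frac{1}{-25 + i} 330 = \frac{-25 - i}{626} \cdot 330 = \frac{165 \left(-25 - i\right)}{313}$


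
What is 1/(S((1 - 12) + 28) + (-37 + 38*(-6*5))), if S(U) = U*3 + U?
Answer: -1/1109 ≈ -0.00090171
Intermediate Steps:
S(U) = 4*U (S(U) = 3*U + U = 4*U)
1/(S((1 - 12) + 28) + (-37 + 38*(-6*5))) = 1/(4*((1 - 12) + 28) + (-37 + 38*(-6*5))) = 1/(4*(-11 + 28) + (-37 + 38*(-30))) = 1/(4*17 + (-37 - 1140)) = 1/(68 - 1177) = 1/(-1109) = -1/1109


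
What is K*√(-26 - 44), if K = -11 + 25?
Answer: 14*I*√70 ≈ 117.13*I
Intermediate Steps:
K = 14
K*√(-26 - 44) = 14*√(-26 - 44) = 14*√(-70) = 14*(I*√70) = 14*I*√70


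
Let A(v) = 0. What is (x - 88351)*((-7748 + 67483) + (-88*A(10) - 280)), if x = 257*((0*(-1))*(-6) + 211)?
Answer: -2028842420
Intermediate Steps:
x = 54227 (x = 257*(0*(-6) + 211) = 257*(0 + 211) = 257*211 = 54227)
(x - 88351)*((-7748 + 67483) + (-88*A(10) - 280)) = (54227 - 88351)*((-7748 + 67483) + (-88*0 - 280)) = -34124*(59735 + (0 - 280)) = -34124*(59735 - 280) = -34124*59455 = -2028842420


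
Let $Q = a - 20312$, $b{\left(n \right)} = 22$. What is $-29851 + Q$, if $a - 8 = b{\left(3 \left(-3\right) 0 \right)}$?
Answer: $-50133$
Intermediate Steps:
$a = 30$ ($a = 8 + 22 = 30$)
$Q = -20282$ ($Q = 30 - 20312 = -20282$)
$-29851 + Q = -29851 - 20282 = -50133$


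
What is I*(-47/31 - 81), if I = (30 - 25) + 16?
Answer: -53718/31 ≈ -1732.8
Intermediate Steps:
I = 21 (I = 5 + 16 = 21)
I*(-47/31 - 81) = 21*(-47/31 - 81) = 21*(-2558/31) = -53718/31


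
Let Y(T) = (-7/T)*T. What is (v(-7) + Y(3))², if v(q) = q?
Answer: 196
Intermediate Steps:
Y(T) = -7
(v(-7) + Y(3))² = (-7 - 7)² = (-14)² = 196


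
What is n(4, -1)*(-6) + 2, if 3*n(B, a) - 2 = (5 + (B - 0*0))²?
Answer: -164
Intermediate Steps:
n(B, a) = ⅔ + (5 + B)²/3 (n(B, a) = ⅔ + (5 + (B - 0*0))²/3 = ⅔ + (5 + (B - 1*0))²/3 = ⅔ + (5 + (B + 0))²/3 = ⅔ + (5 + B)²/3)
n(4, -1)*(-6) + 2 = (⅔ + (5 + 4)²/3)*(-6) + 2 = (⅔ + (⅓)*9²)*(-6) + 2 = (⅔ + (⅓)*81)*(-6) + 2 = (⅔ + 27)*(-6) + 2 = (83/3)*(-6) + 2 = -166 + 2 = -164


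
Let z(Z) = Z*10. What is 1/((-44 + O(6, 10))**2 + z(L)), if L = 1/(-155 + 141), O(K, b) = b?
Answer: 7/8087 ≈ 0.00086559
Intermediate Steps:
L = -1/14 (L = 1/(-14) = -1/14 ≈ -0.071429)
z(Z) = 10*Z
1/((-44 + O(6, 10))**2 + z(L)) = 1/((-44 + 10)**2 + 10*(-1/14)) = 1/((-34)**2 - 5/7) = 1/(1156 - 5/7) = 1/(8087/7) = 7/8087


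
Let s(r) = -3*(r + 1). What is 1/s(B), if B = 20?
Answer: -1/63 ≈ -0.015873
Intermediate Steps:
s(r) = -3 - 3*r (s(r) = -3*(1 + r) = -3 - 3*r)
1/s(B) = 1/(-3 - 3*20) = 1/(-3 - 60) = 1/(-63) = -1/63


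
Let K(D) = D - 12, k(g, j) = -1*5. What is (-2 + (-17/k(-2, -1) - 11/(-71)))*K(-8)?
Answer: -2208/71 ≈ -31.099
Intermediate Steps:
k(g, j) = -5
K(D) = -12 + D
(-2 + (-17/k(-2, -1) - 11/(-71)))*K(-8) = (-2 + (-17/(-5) - 11/(-71)))*(-12 - 8) = (-2 + (-17*(-1/5) - 11*(-1/71)))*(-20) = (-2 + (17/5 + 11/71))*(-20) = (-2 + 1262/355)*(-20) = (552/355)*(-20) = -2208/71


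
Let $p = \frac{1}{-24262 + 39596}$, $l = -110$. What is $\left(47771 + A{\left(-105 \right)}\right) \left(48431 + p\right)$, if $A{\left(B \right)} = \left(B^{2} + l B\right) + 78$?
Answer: $\frac{26149873307460}{7667} \approx 3.4107 \cdot 10^{9}$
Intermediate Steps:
$p = \frac{1}{15334} \approx 6.5215 \cdot 10^{-5}$
$A{\left(B \right)} = 78 + B^{2} - 110 B$ ($A{\left(B \right)} = \left(B^{2} - 110 B\right) + 78 = 78 + B^{2} - 110 B$)
$\left(47771 + A{\left(-105 \right)}\right) \left(48431 + p\right) = \left(47771 + \left(78 + \left(-105\right)^{2} - -11550\right)\right) \left(48431 + \frac{1}{15334}\right) = \left(47771 + \left(78 + 11025 + 11550\right)\right) \frac{742640955}{15334} = \left(47771 + 22653\right) \frac{742640955}{15334} = 70424 \cdot \frac{742640955}{15334} = \frac{26149873307460}{7667}$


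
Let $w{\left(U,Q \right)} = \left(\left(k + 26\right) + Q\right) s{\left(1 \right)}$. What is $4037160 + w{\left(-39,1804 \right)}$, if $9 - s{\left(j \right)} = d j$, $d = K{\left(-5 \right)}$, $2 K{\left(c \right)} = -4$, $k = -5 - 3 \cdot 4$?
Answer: $4057103$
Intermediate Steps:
$k = -17$ ($k = -5 - 12 = -17$)
$K{\left(c \right)} = -2$ ($K{\left(c \right)} = \frac{1}{2} \left(-4\right) = -2$)
$d = -2$
$s{\left(j \right)} = 9 + 2 j$ ($s{\left(j \right)} = 9 - - 2 j = 9 + 2 j$)
$w{\left(U,Q \right)} = 99 + 11 Q$ ($w{\left(U,Q \right)} = \left(\left(-17 + 26\right) + Q\right) \left(9 + 2 \cdot 1\right) = \left(9 + Q\right) \left(9 + 2\right) = \left(9 + Q\right) 11 = 99 + 11 Q$)
$4037160 + w{\left(-39,1804 \right)} = 4037160 + \left(99 + 11 \cdot 1804\right) = 4037160 + \left(99 + 19844\right) = 4037160 + 19943 = 4057103$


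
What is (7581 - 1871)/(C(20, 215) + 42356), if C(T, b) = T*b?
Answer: 2855/23328 ≈ 0.12239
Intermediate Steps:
(7581 - 1871)/(C(20, 215) + 42356) = (7581 - 1871)/(20*215 + 42356) = 5710/(4300 + 42356) = 5710/46656 = 5710*(1/46656) = 2855/23328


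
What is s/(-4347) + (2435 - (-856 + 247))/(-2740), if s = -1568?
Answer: -319141/425385 ≈ -0.75024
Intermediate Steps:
s/(-4347) + (2435 - (-856 + 247))/(-2740) = -1568/(-4347) + (2435 - (-856 + 247))/(-2740) = -1568*(-1/4347) + (2435 - 1*(-609))*(-1/2740) = 224/621 + (2435 + 609)*(-1/2740) = 224/621 + 3044*(-1/2740) = 224/621 - 761/685 = -319141/425385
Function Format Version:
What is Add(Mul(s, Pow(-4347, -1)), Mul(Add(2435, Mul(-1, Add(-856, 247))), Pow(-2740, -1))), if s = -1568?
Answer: Rational(-319141, 425385) ≈ -0.75024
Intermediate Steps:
Add(Mul(s, Pow(-4347, -1)), Mul(Add(2435, Mul(-1, Add(-856, 247))), Pow(-2740, -1))) = Add(Mul(-1568, Pow(-4347, -1)), Mul(Add(2435, Mul(-1, Add(-856, 247))), Pow(-2740, -1))) = Add(Mul(-1568, Rational(-1, 4347)), Mul(Add(2435, Mul(-1, -609)), Rational(-1, 2740))) = Add(Rational(224, 621), Mul(Add(2435, 609), Rational(-1, 2740))) = Add(Rational(224, 621), Mul(3044, Rational(-1, 2740))) = Add(Rational(224, 621), Rational(-761, 685)) = Rational(-319141, 425385)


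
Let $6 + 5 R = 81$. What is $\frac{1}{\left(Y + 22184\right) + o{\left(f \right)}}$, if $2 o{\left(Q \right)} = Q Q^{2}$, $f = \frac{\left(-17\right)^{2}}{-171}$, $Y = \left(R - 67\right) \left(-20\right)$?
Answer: $\frac{10000422}{232225662959} \approx 4.3063 \cdot 10^{-5}$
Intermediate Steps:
$R = 15$ ($R = - \frac{6}{5} + \frac{1}{5} \cdot 81 = - \frac{6}{5} + \frac{81}{5} = 15$)
$Y = 1040$ ($Y = \left(15 - 67\right) \left(-20\right) = \left(-52\right) \left(-20\right) = 1040$)
$f = - \frac{289}{171}$ ($f = 289 \left(- \frac{1}{171}\right) = - \frac{289}{171} \approx -1.6901$)
$o{\left(Q \right)} = \frac{Q^{3}}{2}$ ($o{\left(Q \right)} = \frac{Q Q^{2}}{2} = \frac{Q^{3}}{2}$)
$\frac{1}{\left(Y + 22184\right) + o{\left(f \right)}} = \frac{1}{\left(1040 + 22184\right) + \frac{\left(- \frac{289}{171}\right)^{3}}{2}} = \frac{1}{23224 + \frac{1}{2} \left(- \frac{24137569}{5000211}\right)} = \frac{1}{23224 - \frac{24137569}{10000422}} = \frac{1}{\frac{232225662959}{10000422}} = \frac{10000422}{232225662959}$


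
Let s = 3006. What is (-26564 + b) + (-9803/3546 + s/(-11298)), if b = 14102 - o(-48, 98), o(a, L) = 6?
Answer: -83270542819/6677118 ≈ -12471.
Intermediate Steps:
b = 14096 (b = 14102 - 1*6 = 14102 - 6 = 14096)
(-26564 + b) + (-9803/3546 + s/(-11298)) = (-26564 + 14096) + (-9803/3546 + 3006/(-11298)) = -12468 + (-9803*1/3546 + 3006*(-1/11298)) = -12468 + (-9803/3546 - 501/1883) = -12468 - 20235595/6677118 = -83270542819/6677118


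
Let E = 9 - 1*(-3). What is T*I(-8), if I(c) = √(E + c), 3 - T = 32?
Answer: -58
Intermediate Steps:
T = -29 (T = 3 - 1*32 = 3 - 32 = -29)
E = 12 (E = 9 + 3 = 12)
I(c) = √(12 + c)
T*I(-8) = -29*√(12 - 8) = -29*√4 = -29*2 = -58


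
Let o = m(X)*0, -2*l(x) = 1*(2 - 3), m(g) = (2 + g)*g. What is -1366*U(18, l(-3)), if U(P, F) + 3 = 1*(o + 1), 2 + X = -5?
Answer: 2732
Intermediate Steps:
X = -7 (X = -2 - 5 = -7)
m(g) = g*(2 + g)
l(x) = ½ (l(x) = -(2 - 3)/2 = -(-1)/2 = -½*(-1) = ½)
o = 0 (o = -7*(2 - 7)*0 = -7*(-5)*0 = 35*0 = 0)
U(P, F) = -2 (U(P, F) = -3 + 1*(0 + 1) = -3 + 1*1 = -3 + 1 = -2)
-1366*U(18, l(-3)) = -1366*(-2) = 2732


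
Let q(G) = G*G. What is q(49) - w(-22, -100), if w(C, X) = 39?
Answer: 2362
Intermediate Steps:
q(G) = G**2
q(49) - w(-22, -100) = 49**2 - 1*39 = 2401 - 39 = 2362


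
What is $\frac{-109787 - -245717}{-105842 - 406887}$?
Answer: $- \frac{135930}{512729} \approx -0.26511$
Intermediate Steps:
$\frac{-109787 - -245717}{-105842 - 406887} = \frac{-109787 + 245717}{-512729} = 135930 \left(- \frac{1}{512729}\right) = - \frac{135930}{512729}$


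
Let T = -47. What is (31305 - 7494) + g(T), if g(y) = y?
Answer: 23764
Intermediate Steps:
(31305 - 7494) + g(T) = (31305 - 7494) - 47 = 23811 - 47 = 23764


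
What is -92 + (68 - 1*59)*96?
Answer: 772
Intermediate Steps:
-92 + (68 - 1*59)*96 = -92 + (68 - 59)*96 = -92 + 9*96 = -92 + 864 = 772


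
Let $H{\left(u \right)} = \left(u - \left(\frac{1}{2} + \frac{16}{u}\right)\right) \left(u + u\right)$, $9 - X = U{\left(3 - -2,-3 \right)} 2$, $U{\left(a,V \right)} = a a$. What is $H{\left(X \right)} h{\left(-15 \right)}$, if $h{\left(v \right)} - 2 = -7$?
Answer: $-16855$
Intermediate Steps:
$h{\left(v \right)} = -5$ ($h{\left(v \right)} = 2 - 7 = -5$)
$U{\left(a,V \right)} = a^{2}$
$X = -41$ ($X = 9 - \left(3 - -2\right)^{2} \cdot 2 = 9 - \left(3 + 2\right)^{2} \cdot 2 = 9 - 5^{2} \cdot 2 = 9 - 25 \cdot 2 = 9 - 50 = -41$)
$H{\left(u \right)} = 2 u \left(- \frac{1}{2} + u - \frac{16}{u}\right)$ ($H{\left(u \right)} = \left(u - \left(\frac{1}{2} + \frac{16}{u}\right)\right) 2 u = \left(- \frac{1}{2} + u - \frac{16}{u}\right) 2 u = 2 u \left(- \frac{1}{2} + u - \frac{16}{u}\right)$)
$H{\left(X \right)} h{\left(-15 \right)} = \left(-32 - -41 + 2 \left(-41\right)^{2}\right) \left(-5\right) = \left(-32 + 41 + 2 \cdot 1681\right) \left(-5\right) = \left(-32 + 41 + 3362\right) \left(-5\right) = 3371 \left(-5\right) = -16855$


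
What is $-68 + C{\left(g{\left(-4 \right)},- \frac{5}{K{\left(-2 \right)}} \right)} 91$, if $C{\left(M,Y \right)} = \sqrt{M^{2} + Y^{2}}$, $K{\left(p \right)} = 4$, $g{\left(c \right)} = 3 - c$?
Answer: $-68 + \frac{91 \sqrt{809}}{4} \approx 579.08$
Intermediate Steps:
$-68 + C{\left(g{\left(-4 \right)},- \frac{5}{K{\left(-2 \right)}} \right)} 91 = -68 + \sqrt{\left(3 - -4\right)^{2} + \left(- \frac{5}{4}\right)^{2}} \cdot 91 = -68 + \sqrt{\left(3 + 4\right)^{2} + \left(\left(-5\right) \frac{1}{4}\right)^{2}} \cdot 91 = -68 + \sqrt{7^{2} + \left(- \frac{5}{4}\right)^{2}} \cdot 91 = -68 + \sqrt{49 + \frac{25}{16}} \cdot 91 = -68 + \sqrt{\frac{809}{16}} \cdot 91 = -68 + \frac{\sqrt{809}}{4} \cdot 91 = -68 + \frac{91 \sqrt{809}}{4}$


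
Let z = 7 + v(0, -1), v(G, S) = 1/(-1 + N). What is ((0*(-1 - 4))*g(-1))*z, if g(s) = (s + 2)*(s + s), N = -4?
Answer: 0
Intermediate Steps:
v(G, S) = -1/5 (v(G, S) = 1/(-1 - 4) = 1/(-5) = -1/5)
z = 34/5 (z = 7 - 1/5 = 34/5 ≈ 6.8000)
g(s) = 2*s*(2 + s) (g(s) = (2 + s)*(2*s) = 2*s*(2 + s))
((0*(-1 - 4))*g(-1))*z = ((0*(-1 - 4))*(2*(-1)*(2 - 1)))*(34/5) = ((0*(-5))*(2*(-1)*1))*(34/5) = (0*(-2))*(34/5) = 0*(34/5) = 0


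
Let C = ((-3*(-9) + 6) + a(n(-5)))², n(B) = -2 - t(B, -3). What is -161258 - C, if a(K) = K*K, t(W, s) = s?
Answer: -162414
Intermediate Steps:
n(B) = 1 (n(B) = -2 - 1*(-3) = -2 + 3 = 1)
a(K) = K²
C = 1156 (C = ((-3*(-9) + 6) + 1²)² = ((27 + 6) + 1)² = (33 + 1)² = 34² = 1156)
-161258 - C = -161258 - 1*1156 = -161258 - 1156 = -162414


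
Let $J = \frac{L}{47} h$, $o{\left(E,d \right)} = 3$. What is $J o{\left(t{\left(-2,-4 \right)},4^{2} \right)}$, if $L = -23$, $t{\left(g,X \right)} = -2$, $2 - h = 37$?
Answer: $\frac{2415}{47} \approx 51.383$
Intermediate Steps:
$h = -35$ ($h = 2 - 37 = -35$)
$J = \frac{805}{47}$ ($J = \frac{1}{47} \left(-23\right) \left(-35\right) = \left(- \frac{23}{47}\right) \left(-35\right) = \frac{805}{47} \approx 17.128$)
$J o{\left(t{\left(-2,-4 \right)},4^{2} \right)} = \frac{805}{47} \cdot 3 = \frac{2415}{47}$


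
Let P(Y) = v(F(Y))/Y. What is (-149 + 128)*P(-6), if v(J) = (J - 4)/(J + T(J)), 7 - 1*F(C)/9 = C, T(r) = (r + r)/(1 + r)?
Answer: 46669/14040 ≈ 3.3240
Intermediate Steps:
T(r) = 2*r/(1 + r) (T(r) = (2*r)/(1 + r) = 2*r/(1 + r))
F(C) = 63 - 9*C
v(J) = (-4 + J)/(J + 2*J/(1 + J)) (v(J) = (J - 4)/(J + 2*J/(1 + J)) = (-4 + J)/(J + 2*J/(1 + J)))
P(Y) = (59 - 9*Y)*(64 - 9*Y)/(Y*(63 - 9*Y)*(66 - 9*Y)) (P(Y) = ((1 + (63 - 9*Y))*(-4 + (63 - 9*Y))/((63 - 9*Y)*(3 + (63 - 9*Y))))/Y = ((64 - 9*Y)*(59 - 9*Y)/((63 - 9*Y)*(66 - 9*Y)))/Y = ((59 - 9*Y)*(64 - 9*Y)/((63 - 9*Y)*(66 - 9*Y)))/Y = (59 - 9*Y)*(64 - 9*Y)/(Y*(63 - 9*Y)*(66 - 9*Y)))
(-149 + 128)*P(-6) = (-149 + 128)*((1/27)*(3776 - 1107*(-6) + 81*(-6)²)/(-6*(154 - 43*(-6) + 3*(-6)²))) = -7*(-1)*(3776 + 6642 + 81*36)/(9*6*(154 + 258 + 3*36)) = -7*(-1)*(3776 + 6642 + 2916)/(9*6*(154 + 258 + 108)) = -7*(-1)*13334/(9*6*520) = -21*(-6667/42120) = 46669/14040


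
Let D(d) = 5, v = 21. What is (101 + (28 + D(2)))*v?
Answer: 2814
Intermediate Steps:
(101 + (28 + D(2)))*v = (101 + (28 + 5))*21 = (101 + 33)*21 = 134*21 = 2814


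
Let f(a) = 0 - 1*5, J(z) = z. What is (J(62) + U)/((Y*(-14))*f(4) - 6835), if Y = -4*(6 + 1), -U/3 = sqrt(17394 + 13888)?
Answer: -62/8795 + 3*sqrt(31282)/8795 ≈ 0.053280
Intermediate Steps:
U = -3*sqrt(31282) (U = -3*sqrt(17394 + 13888) = -3*sqrt(31282) ≈ -530.60)
f(a) = -5 (f(a) = 0 - 5 = -5)
Y = -28 (Y = -4*7 = -28)
(J(62) + U)/((Y*(-14))*f(4) - 6835) = (62 - 3*sqrt(31282))/(-28*(-14)*(-5) - 6835) = (62 - 3*sqrt(31282))/(392*(-5) - 6835) = (62 - 3*sqrt(31282))/(-1960 - 6835) = (62 - 3*sqrt(31282))/(-8795) = (62 - 3*sqrt(31282))*(-1/8795) = -62/8795 + 3*sqrt(31282)/8795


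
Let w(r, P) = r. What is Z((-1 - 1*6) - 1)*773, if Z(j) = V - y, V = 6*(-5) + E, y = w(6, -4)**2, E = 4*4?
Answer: -38650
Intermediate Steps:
E = 16
y = 36 (y = 6**2 = 36)
V = -14 (V = 6*(-5) + 16 = -30 + 16 = -14)
Z(j) = -50 (Z(j) = -14 - 1*36 = -14 - 36 = -50)
Z((-1 - 1*6) - 1)*773 = -50*773 = -38650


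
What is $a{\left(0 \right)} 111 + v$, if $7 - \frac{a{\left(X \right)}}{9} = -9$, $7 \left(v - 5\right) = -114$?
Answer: $\frac{111809}{7} \approx 15973.0$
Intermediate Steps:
$v = - \frac{79}{7}$ ($v = 5 + \frac{1}{7} \left(-114\right) = 5 - \frac{114}{7} = - \frac{79}{7} \approx -11.286$)
$a{\left(X \right)} = 144$ ($a{\left(X \right)} = 63 - -81 = 63 + 81 = 144$)
$a{\left(0 \right)} 111 + v = 144 \cdot 111 - \frac{79}{7} = 15984 - \frac{79}{7} = \frac{111809}{7}$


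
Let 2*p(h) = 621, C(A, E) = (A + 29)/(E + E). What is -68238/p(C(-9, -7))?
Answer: -15164/69 ≈ -219.77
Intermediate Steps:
C(A, E) = (29 + A)/(2*E) (C(A, E) = (29 + A)/((2*E)) = (29 + A)*(1/(2*E)) = (29 + A)/(2*E))
p(h) = 621/2 (p(h) = (1/2)*621 = 621/2)
-68238/p(C(-9, -7)) = -68238/621/2 = -68238*2/621 = -15164/69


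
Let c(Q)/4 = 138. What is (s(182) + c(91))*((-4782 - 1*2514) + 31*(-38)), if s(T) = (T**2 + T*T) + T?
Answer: -567605468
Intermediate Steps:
s(T) = T + 2*T**2 (s(T) = (T**2 + T**2) + T = 2*T**2 + T = T + 2*T**2)
c(Q) = 552 (c(Q) = 4*138 = 552)
(s(182) + c(91))*((-4782 - 1*2514) + 31*(-38)) = (182*(1 + 2*182) + 552)*((-4782 - 1*2514) + 31*(-38)) = (182*(1 + 364) + 552)*((-4782 - 2514) - 1178) = (182*365 + 552)*(-7296 - 1178) = (66430 + 552)*(-8474) = 66982*(-8474) = -567605468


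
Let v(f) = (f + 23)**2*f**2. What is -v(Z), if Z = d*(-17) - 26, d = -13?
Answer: -1807100100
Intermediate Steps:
Z = 195 (Z = -13*(-17) - 26 = 221 - 26 = 195)
v(f) = f**2*(23 + f)**2 (v(f) = (23 + f)**2*f**2 = f**2*(23 + f)**2)
-v(Z) = -195**2*(23 + 195)**2 = -38025*218**2 = -38025*47524 = -1*1807100100 = -1807100100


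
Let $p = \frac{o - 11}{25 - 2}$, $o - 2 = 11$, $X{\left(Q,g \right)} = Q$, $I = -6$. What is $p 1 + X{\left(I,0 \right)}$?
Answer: $- \frac{136}{23} \approx -5.913$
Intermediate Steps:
$o = 13$ ($o = 2 + 11 = 13$)
$p = \frac{2}{23}$ ($p = \frac{13 - 11}{25 - 2} = \frac{2}{23} \approx 0.086957$)
$p 1 + X{\left(I,0 \right)} = \frac{2}{23} \cdot 1 - 6 = \frac{2}{23} - 6 = - \frac{136}{23}$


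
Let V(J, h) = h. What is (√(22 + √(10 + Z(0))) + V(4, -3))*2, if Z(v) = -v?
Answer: -6 + 2*√(22 + √10) ≈ 4.0324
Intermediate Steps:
(√(22 + √(10 + Z(0))) + V(4, -3))*2 = (√(22 + √(10 - 1*0)) - 3)*2 = (√(22 + √(10 + 0)) - 3)*2 = (√(22 + √10) - 3)*2 = (-3 + √(22 + √10))*2 = -6 + 2*√(22 + √10)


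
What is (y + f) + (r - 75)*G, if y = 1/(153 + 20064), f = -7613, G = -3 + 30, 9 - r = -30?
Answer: -173562944/20217 ≈ -8585.0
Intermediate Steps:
r = 39 (r = 9 - 1*(-30) = 9 + 30 = 39)
G = 27
y = 1/20217 ≈ 4.9463e-5
(y + f) + (r - 75)*G = (1/20217 - 7613) + (39 - 75)*27 = -153912020/20217 - 36*27 = -153912020/20217 - 972 = -173562944/20217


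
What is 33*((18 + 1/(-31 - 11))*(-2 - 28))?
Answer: -124575/7 ≈ -17796.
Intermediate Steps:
33*((18 + 1/(-31 - 11))*(-2 - 28)) = 33*((18 + 1/(-42))*(-30)) = 33*((18 - 1/42)*(-30)) = 33*((755/42)*(-30)) = 33*(-3775/7) = -124575/7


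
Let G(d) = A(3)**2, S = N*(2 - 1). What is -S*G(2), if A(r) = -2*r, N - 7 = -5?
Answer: -72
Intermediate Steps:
N = 2 (N = 7 - 5 = 2)
S = 2 (S = 2*(2 - 1) = 2*1 = 2)
G(d) = 36 (G(d) = (-2*3)**2 = (-6)**2 = 36)
-S*G(2) = -2*36 = -1*72 = -72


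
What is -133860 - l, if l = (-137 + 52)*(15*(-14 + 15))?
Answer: -132585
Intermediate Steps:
l = -1275 ≈ -1275.0
-133860 - l = -133860 - 1*(-1275) = -133860 + 1275 = -132585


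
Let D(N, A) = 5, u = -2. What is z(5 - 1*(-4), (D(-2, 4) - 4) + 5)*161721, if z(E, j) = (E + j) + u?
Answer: 2102373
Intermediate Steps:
z(E, j) = -2 + E + j (z(E, j) = (E + j) - 2 = -2 + E + j)
z(5 - 1*(-4), (D(-2, 4) - 4) + 5)*161721 = (-2 + (5 - 1*(-4)) + ((5 - 4) + 5))*161721 = (-2 + (5 + 4) + (1 + 5))*161721 = (-2 + 9 + 6)*161721 = 13*161721 = 2102373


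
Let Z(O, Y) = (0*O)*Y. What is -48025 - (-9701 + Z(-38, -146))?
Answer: -38324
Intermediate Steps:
Z(O, Y) = 0 (Z(O, Y) = 0*Y = 0)
-48025 - (-9701 + Z(-38, -146)) = -48025 - (-9701 + 0) = -48025 - 1*(-9701) = -48025 + 9701 = -38324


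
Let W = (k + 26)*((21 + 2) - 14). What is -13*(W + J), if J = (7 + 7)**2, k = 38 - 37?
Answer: -5707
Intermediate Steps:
k = 1
J = 196 (J = 14**2 = 196)
W = 243 (W = (1 + 26)*((21 + 2) - 14) = 27*(23 - 14) = 27*9 = 243)
-13*(W + J) = -13*(243 + 196) = -13*439 = -5707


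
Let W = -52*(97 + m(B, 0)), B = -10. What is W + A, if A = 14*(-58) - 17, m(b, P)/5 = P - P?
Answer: -5873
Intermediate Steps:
m(b, P) = 0 (m(b, P) = 5*(P - P) = 5*0 = 0)
W = -5044 (W = -52*(97 + 0) = -52*97 = -5044)
A = -829 (A = -812 - 17 = -829)
W + A = -5044 - 829 = -5873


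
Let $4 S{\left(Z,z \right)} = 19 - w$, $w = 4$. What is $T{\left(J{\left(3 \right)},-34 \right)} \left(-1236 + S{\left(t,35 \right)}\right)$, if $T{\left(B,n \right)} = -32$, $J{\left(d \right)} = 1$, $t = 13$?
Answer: $39432$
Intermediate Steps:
$S{\left(Z,z \right)} = \frac{15}{4}$ ($S{\left(Z,z \right)} = \frac{19 - 4}{4} = \frac{1}{4} \cdot 15 = \frac{15}{4}$)
$T{\left(J{\left(3 \right)},-34 \right)} \left(-1236 + S{\left(t,35 \right)}\right) = - 32 \left(-1236 + \frac{15}{4}\right) = \left(-32\right) \left(- \frac{4929}{4}\right) = 39432$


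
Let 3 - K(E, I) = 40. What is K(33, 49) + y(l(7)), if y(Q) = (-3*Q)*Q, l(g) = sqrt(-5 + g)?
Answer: -43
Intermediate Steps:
y(Q) = -3*Q**2
K(E, I) = -37 (K(E, I) = 3 - 1*40 = 3 - 40 = -37)
K(33, 49) + y(l(7)) = -37 - 3*(sqrt(-5 + 7))**2 = -37 - 3*(sqrt(2))**2 = -37 - 3*2 = -37 - 6 = -43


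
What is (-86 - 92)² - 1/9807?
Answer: 310724987/9807 ≈ 31684.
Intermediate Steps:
(-86 - 92)² - 1/9807 = (-178)² - 1*1/9807 = 31684 - 1/9807 = 310724987/9807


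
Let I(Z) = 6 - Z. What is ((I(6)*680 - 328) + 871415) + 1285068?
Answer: 2156155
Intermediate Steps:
((I(6)*680 - 328) + 871415) + 1285068 = (((6 - 1*6)*680 - 328) + 871415) + 1285068 = (((6 - 6)*680 - 328) + 871415) + 1285068 = ((0*680 - 328) + 871415) + 1285068 = ((0 - 328) + 871415) + 1285068 = (-328 + 871415) + 1285068 = 871087 + 1285068 = 2156155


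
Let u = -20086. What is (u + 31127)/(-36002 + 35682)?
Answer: -11041/320 ≈ -34.503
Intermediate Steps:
(u + 31127)/(-36002 + 35682) = (-20086 + 31127)/(-36002 + 35682) = 11041/(-320) = 11041*(-1/320) = -11041/320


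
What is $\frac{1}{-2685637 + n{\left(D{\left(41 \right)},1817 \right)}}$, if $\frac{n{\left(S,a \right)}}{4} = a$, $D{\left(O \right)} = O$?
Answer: $- \frac{1}{2678369} \approx -3.7336 \cdot 10^{-7}$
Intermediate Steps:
$n{\left(S,a \right)} = 4 a$
$\frac{1}{-2685637 + n{\left(D{\left(41 \right)},1817 \right)}} = \frac{1}{-2685637 + 4 \cdot 1817} = \frac{1}{-2685637 + 7268} = \frac{1}{-2678369} = - \frac{1}{2678369}$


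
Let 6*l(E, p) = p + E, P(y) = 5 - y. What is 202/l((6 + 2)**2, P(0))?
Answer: 404/23 ≈ 17.565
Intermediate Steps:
l(E, p) = E/6 + p/6 (l(E, p) = (p + E)/6 = (E + p)/6 = E/6 + p/6)
202/l((6 + 2)**2, P(0)) = 202/((6 + 2)**2/6 + (5 - 1*0)/6) = 202/((1/6)*8**2 + (5 + 0)/6) = 202/((1/6)*64 + (1/6)*5) = 202/(32/3 + 5/6) = 202/(23/2) = 202*(2/23) = 404/23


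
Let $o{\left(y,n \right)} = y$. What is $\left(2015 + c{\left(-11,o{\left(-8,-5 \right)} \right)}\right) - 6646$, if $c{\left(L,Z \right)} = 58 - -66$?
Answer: $-4507$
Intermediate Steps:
$c{\left(L,Z \right)} = 124$ ($c{\left(L,Z \right)} = 58 + 66 = 124$)
$\left(2015 + c{\left(-11,o{\left(-8,-5 \right)} \right)}\right) - 6646 = \left(2015 + 124\right) - 6646 = 2139 - 6646 = -4507$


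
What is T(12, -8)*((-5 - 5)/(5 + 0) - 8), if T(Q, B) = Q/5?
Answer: -24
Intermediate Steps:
T(Q, B) = Q/5 (T(Q, B) = Q*(⅕) = Q/5)
T(12, -8)*((-5 - 5)/(5 + 0) - 8) = ((⅕)*12)*((-5 - 5)/(5 + 0) - 8) = 12*(-10/5 - 8)/5 = 12*(-10*⅕ - 8)/5 = 12*(-2 - 8)/5 = (12/5)*(-10) = -24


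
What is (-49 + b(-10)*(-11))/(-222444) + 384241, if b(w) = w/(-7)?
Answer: 199434911827/519036 ≈ 3.8424e+5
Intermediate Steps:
b(w) = -w/7 (b(w) = w*(-1/7) = -w/7)
(-49 + b(-10)*(-11))/(-222444) + 384241 = (-49 - 1/7*(-10)*(-11))/(-222444) + 384241 = (-49 + (10/7)*(-11))*(-1/222444) + 384241 = (-49 - 110/7)*(-1/222444) + 384241 = -453/7*(-1/222444) + 384241 = 151/519036 + 384241 = 199434911827/519036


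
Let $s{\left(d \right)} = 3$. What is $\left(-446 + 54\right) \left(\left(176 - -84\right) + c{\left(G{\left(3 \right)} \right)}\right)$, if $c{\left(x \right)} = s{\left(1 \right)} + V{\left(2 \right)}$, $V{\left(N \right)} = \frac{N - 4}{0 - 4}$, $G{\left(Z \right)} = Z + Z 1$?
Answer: $-103292$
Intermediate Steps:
$G{\left(Z \right)} = 2 Z$ ($G{\left(Z \right)} = Z + Z = 2 Z$)
$V{\left(N \right)} = 1 - \frac{N}{4}$ ($V{\left(N \right)} = \frac{-4 + N}{-4} = \left(-4 + N\right) \left(- \frac{1}{4}\right) = 1 - \frac{N}{4}$)
$c{\left(x \right)} = \frac{7}{2}$ ($c{\left(x \right)} = 3 + \left(1 - \frac{1}{2}\right) = 3 + \frac{1}{2} = \frac{7}{2}$)
$\left(-446 + 54\right) \left(\left(176 - -84\right) + c{\left(G{\left(3 \right)} \right)}\right) = \left(-446 + 54\right) \left(\left(176 - -84\right) + \frac{7}{2}\right) = - 392 \left(\left(176 + 84\right) + \frac{7}{2}\right) = - 392 \left(260 + \frac{7}{2}\right) = \left(-392\right) \frac{527}{2} = -103292$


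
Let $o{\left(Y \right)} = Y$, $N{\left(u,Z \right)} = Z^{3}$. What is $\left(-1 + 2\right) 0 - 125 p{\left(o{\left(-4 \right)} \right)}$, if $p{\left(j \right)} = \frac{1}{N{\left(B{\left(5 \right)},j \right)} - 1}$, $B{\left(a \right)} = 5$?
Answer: $\frac{25}{13} \approx 1.9231$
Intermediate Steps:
$p{\left(j \right)} = \frac{1}{-1 + j^{3}}$ ($p{\left(j \right)} = \frac{1}{j^{3} - 1} = \frac{1}{-1 + j^{3}}$)
$\left(-1 + 2\right) 0 - 125 p{\left(o{\left(-4 \right)} \right)} = \left(-1 + 2\right) 0 - \frac{125}{-1 + \left(-4\right)^{3}} = 1 \cdot 0 - \frac{125}{-1 - 64} = 0 - \frac{125}{-65} = 0 - - \frac{25}{13} = 0 + \frac{25}{13} = \frac{25}{13}$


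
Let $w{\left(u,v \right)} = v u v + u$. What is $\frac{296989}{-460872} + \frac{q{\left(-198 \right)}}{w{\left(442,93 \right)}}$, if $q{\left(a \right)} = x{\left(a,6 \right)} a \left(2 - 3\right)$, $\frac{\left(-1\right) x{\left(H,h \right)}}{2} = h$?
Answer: $- \frac{1642446641}{2546317800} \approx -0.64503$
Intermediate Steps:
$x{\left(H,h \right)} = - 2 h$
$w{\left(u,v \right)} = u + u v^{2}$ ($w{\left(u,v \right)} = u v v + u = u v^{2} + u = u + u v^{2}$)
$q{\left(a \right)} = 12 a$ ($q{\left(a \right)} = \left(-2\right) 6 a \left(2 - 3\right) = - 12 a \left(2 - 3\right) = - 12 a \left(-1\right) = 12 a$)
$\frac{296989}{-460872} + \frac{q{\left(-198 \right)}}{w{\left(442,93 \right)}} = \frac{296989}{-460872} + \frac{12 \left(-198\right)}{442 \left(1 + 93^{2}\right)} = 296989 \left(- \frac{1}{460872}\right) - \frac{2376}{442 \left(1 + 8649\right)} = - \frac{296989}{460872} - \frac{2376}{442 \cdot 8650} = - \frac{296989}{460872} - \frac{2376}{3823300} = - \frac{296989}{460872} - \frac{594}{955825} = - \frac{1642446641}{2546317800}$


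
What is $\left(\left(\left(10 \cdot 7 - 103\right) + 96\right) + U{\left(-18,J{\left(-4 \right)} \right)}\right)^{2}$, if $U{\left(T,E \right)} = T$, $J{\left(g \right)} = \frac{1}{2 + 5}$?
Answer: $2025$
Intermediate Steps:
$J{\left(g \right)} = \frac{1}{7}$
$\left(\left(\left(10 \cdot 7 - 103\right) + 96\right) + U{\left(-18,J{\left(-4 \right)} \right)}\right)^{2} = \left(\left(\left(10 \cdot 7 - 103\right) + 96\right) - 18\right)^{2} = \left(\left(\left(70 - 103\right) + 96\right) - 18\right)^{2} = \left(\left(-33 + 96\right) - 18\right)^{2} = \left(63 - 18\right)^{2} = 45^{2} = 2025$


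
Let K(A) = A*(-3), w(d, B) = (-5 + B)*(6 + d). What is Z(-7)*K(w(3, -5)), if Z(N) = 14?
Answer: 3780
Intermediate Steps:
K(A) = -3*A
Z(-7)*K(w(3, -5)) = 14*(-3*(-30 - 5*3 + 6*(-5) - 5*3)) = 14*(-3*(-30 - 15 - 30 - 15)) = 14*(-3*(-90)) = 14*270 = 3780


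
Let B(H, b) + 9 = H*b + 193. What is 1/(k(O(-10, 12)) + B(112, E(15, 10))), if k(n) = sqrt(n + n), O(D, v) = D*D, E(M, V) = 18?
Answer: 11/24199 - sqrt(2)/483980 ≈ 0.00045164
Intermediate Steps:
B(H, b) = 184 + H*b (B(H, b) = -9 + (H*b + 193) = -9 + (193 + H*b) = 184 + H*b)
O(D, v) = D**2
k(n) = sqrt(2)*sqrt(n) (k(n) = sqrt(2*n) = sqrt(2)*sqrt(n))
1/(k(O(-10, 12)) + B(112, E(15, 10))) = 1/(sqrt(2)*sqrt((-10)**2) + (184 + 112*18)) = 1/(sqrt(2)*sqrt(100) + (184 + 2016)) = 1/(sqrt(2)*10 + 2200) = 1/(10*sqrt(2) + 2200) = 1/(2200 + 10*sqrt(2))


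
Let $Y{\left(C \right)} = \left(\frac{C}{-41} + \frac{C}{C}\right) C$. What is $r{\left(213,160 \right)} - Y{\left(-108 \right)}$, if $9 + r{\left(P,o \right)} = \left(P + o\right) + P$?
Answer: $\frac{39749}{41} \approx 969.49$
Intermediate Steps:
$r{\left(P,o \right)} = -9 + o + 2 P$ ($r{\left(P,o \right)} = -9 + \left(\left(P + o\right) + P\right) = -9 + \left(o + 2 P\right) = -9 + o + 2 P$)
$Y{\left(C \right)} = C \left(1 - \frac{C}{41}\right)$ ($Y{\left(C \right)} = \left(C \left(- \frac{1}{41}\right) + 1\right) C = \left(- \frac{C}{41} + 1\right) C = \left(1 - \frac{C}{41}\right) C = C \left(1 - \frac{C}{41}\right)$)
$r{\left(213,160 \right)} - Y{\left(-108 \right)} = \left(-9 + 160 + 2 \cdot 213\right) - \frac{1}{41} \left(-108\right) \left(41 - -108\right) = \left(-9 + 160 + 426\right) - \frac{1}{41} \left(-108\right) \left(41 + 108\right) = 577 - \frac{1}{41} \left(-108\right) 149 = 577 - - \frac{16092}{41} = 577 + \frac{16092}{41} = \frac{39749}{41}$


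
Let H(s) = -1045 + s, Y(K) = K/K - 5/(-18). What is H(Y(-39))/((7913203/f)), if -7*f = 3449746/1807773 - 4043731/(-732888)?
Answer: 2124534409448611/15183961921745272656 ≈ 0.00013992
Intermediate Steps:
Y(K) = 23/18 (Y(K) = 1 - 5*(-1/18) = 1 + 5/18 = 23/18)
f = -113085346753/106600758264 (f = -(3449746/1807773 - 4043731/(-732888))/7 = -(3449746*(1/1807773) - 4043731*(-1/732888))/7 = -(3449746/1807773 + 139439/25272)/7 = -⅐*113085346753/15228679752 = -113085346753/106600758264 ≈ -1.0608)
H(Y(-39))/((7913203/f)) = (-1045 + 23/18)/((7913203/(-113085346753/106600758264))) = -18787/(18*(7913203*(-106600758264/113085346753))) = -18787/(18*(-843553440096959592/113085346753)) = -18787/18*(-113085346753/843553440096959592) = 2124534409448611/15183961921745272656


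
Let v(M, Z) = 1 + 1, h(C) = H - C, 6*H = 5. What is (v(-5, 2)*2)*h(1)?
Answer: -⅔ ≈ -0.66667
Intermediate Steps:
H = ⅚ (H = (⅙)*5 = ⅚ ≈ 0.83333)
h(C) = ⅚ - C
v(M, Z) = 2
(v(-5, 2)*2)*h(1) = (2*2)*(⅚ - 1*1) = 4*(⅚ - 1) = 4*(-⅙) = -⅔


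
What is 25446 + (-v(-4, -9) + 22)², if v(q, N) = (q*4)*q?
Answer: 27210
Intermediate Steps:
v(q, N) = 4*q² (v(q, N) = (4*q)*q = 4*q²)
25446 + (-v(-4, -9) + 22)² = 25446 + (-4*(-4)² + 22)² = 25446 + (-4*16 + 22)² = 25446 + (-1*64 + 22)² = 25446 + (-64 + 22)² = 25446 + (-42)² = 25446 + 1764 = 27210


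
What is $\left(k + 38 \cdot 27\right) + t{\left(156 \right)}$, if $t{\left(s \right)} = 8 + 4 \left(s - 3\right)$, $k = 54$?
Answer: $1700$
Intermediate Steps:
$t{\left(s \right)} = -4 + 4 s$ ($t{\left(s \right)} = 8 + 4 \left(-3 + s\right) = 8 + \left(-12 + 4 s\right) = -4 + 4 s$)
$\left(k + 38 \cdot 27\right) + t{\left(156 \right)} = \left(54 + 38 \cdot 27\right) + \left(-4 + 4 \cdot 156\right) = \left(54 + 1026\right) + \left(-4 + 624\right) = 1080 + 620 = 1700$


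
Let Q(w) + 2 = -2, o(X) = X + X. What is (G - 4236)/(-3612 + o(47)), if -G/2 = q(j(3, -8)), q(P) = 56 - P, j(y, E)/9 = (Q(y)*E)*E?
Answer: 4478/1759 ≈ 2.5458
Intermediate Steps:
o(X) = 2*X
Q(w) = -4 (Q(w) = -2 - 2 = -4)
j(y, E) = -36*E**2 (j(y, E) = 9*((-4*E)*E) = 9*(-4*E**2) = -36*E**2)
G = -4720 (G = -2*(56 - (-36)*(-8)**2) = -2*(56 - (-36)*64) = -2*(56 - 1*(-2304)) = -2*(56 + 2304) = -2*2360 = -4720)
(G - 4236)/(-3612 + o(47)) = (-4720 - 4236)/(-3612 + 2*47) = -8956/(-3612 + 94) = -8956/(-3518) = -8956*(-1/3518) = 4478/1759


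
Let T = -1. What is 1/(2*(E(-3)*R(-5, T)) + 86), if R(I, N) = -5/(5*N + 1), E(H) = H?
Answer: 2/157 ≈ 0.012739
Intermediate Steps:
R(I, N) = -5/(1 + 5*N)
1/(2*(E(-3)*R(-5, T)) + 86) = 1/(2*(-(-15)/(1 + 5*(-1))) + 86) = 1/(2*(-(-15)/(1 - 5)) + 86) = 1/(2*(-(-15)/(-4)) + 86) = 1/(2*(-(-15)*(-1)/4) + 86) = 1/(2*(-3*5/4) + 86) = 1/(2*(-15/4) + 86) = 1/(-15/2 + 86) = 1/(157/2) = 2/157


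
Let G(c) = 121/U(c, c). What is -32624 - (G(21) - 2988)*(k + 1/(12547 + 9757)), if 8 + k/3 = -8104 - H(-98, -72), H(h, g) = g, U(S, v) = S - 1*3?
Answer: -28882314763105/401472 ≈ -7.1941e+7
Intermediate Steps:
U(S, v) = -3 + S (U(S, v) = S - 3 = -3 + S)
G(c) = 121/(-3 + c)
k = -24120 (k = -24 + 3*(-8104 - 1*(-72)) = -24 + 3*(-8104 + 72) = -24 + 3*(-8032) = -24 - 24096 = -24120)
-32624 - (G(21) - 2988)*(k + 1/(12547 + 9757)) = -32624 - (121/(-3 + 21) - 2988)*(-24120 + 1/(12547 + 9757)) = -32624 - (121/18 - 2988)*(-24120 + 1/22304) = -32624 - (121*(1/18) - 2988)*(-24120 + 1/22304) = -32624 - (121/18 - 2988)*(-537972479)/22304 = -32624 - (-53663)*(-537972479)/(18*22304) = -32624 - 1*28869217140577/401472 = -32624 - 28869217140577/401472 = -28882314763105/401472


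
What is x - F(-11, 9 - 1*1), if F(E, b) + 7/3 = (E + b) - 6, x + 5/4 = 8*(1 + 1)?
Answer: 313/12 ≈ 26.083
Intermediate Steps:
x = 59/4 (x = -5/4 + 8*(1 + 1) = -5/4 + 8*2 = -5/4 + 16 = 59/4 ≈ 14.750)
F(E, b) = -25/3 + E + b (F(E, b) = -7/3 + ((E + b) - 6) = -7/3 + (-6 + E + b) = -25/3 + E + b)
x - F(-11, 9 - 1*1) = 59/4 - (-25/3 - 11 + (9 - 1*1)) = 59/4 - (-25/3 - 11 + (9 - 1)) = 59/4 - (-25/3 - 11 + 8) = 59/4 - 1*(-34/3) = 59/4 + 34/3 = 313/12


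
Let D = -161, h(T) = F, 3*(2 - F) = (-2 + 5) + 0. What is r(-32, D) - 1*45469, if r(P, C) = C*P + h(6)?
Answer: -40316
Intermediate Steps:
F = 1 (F = 2 - ((-2 + 5) + 0)/3 = 2 - (3 + 0)/3 = 2 - 1/3*3 = 2 - 1 = 1)
h(T) = 1
r(P, C) = 1 + C*P (r(P, C) = C*P + 1 = 1 + C*P)
r(-32, D) - 1*45469 = (1 - 161*(-32)) - 1*45469 = (1 + 5152) - 45469 = 5153 - 45469 = -40316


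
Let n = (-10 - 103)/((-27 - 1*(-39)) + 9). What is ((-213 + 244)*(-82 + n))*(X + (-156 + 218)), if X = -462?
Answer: 22754000/21 ≈ 1.0835e+6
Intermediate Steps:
n = -113/21 (n = -113/((-27 + 39) + 9) = -113/(12 + 9) = -113/21 ≈ -5.3810)
((-213 + 244)*(-82 + n))*(X + (-156 + 218)) = ((-213 + 244)*(-82 - 113/21))*(-462 + (-156 + 218)) = (31*(-1835/21))*(-462 + 62) = -56885/21*(-400) = 22754000/21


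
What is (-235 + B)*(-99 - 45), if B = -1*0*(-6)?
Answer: 33840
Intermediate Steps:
B = 0 (B = 0*(-6) = 0)
(-235 + B)*(-99 - 45) = (-235 + 0)*(-99 - 45) = -235*(-144) = 33840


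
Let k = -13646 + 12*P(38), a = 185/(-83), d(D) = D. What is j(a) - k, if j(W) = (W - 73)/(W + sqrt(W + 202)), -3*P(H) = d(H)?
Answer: 1322552376/95857 - 446*sqrt(1376223)/95857 ≈ 13792.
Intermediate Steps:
P(H) = -H/3
a = -185/83 (a = 185*(-1/83) = -185/83 ≈ -2.2289)
k = -13798 (k = -13646 + 12*(-1/3*38) = -13646 + 12*(-38/3) = -13646 - 152 = -13798)
j(W) = (-73 + W)/(W + sqrt(202 + W))
j(a) - k = (-73 - 185/83)/(-185/83 + sqrt(202 - 185/83)) - 1*(-13798) = -6244/83/(-185/83 + sqrt(16581/83)) + 13798 = -6244/83/(-185/83 + sqrt(1376223)/83) + 13798 = -6244/(83*(-185/83 + sqrt(1376223)/83)) + 13798 = 13798 - 6244/(83*(-185/83 + sqrt(1376223)/83))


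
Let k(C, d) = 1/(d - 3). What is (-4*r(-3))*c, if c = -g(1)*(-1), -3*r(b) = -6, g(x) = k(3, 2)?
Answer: 8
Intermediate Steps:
k(C, d) = 1/(-3 + d)
g(x) = -1 (g(x) = 1/(-3 + 2) = 1/(-1) = -1)
r(b) = 2 (r(b) = -⅓*(-6) = 2)
c = -1 (c = -1*(-1)*(-1) = 1*(-1) = -1)
(-4*r(-3))*c = -4*2*(-1) = -8*(-1) = 8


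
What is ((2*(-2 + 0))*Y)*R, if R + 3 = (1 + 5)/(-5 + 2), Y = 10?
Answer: 200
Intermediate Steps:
R = -5 (R = -3 + (1 + 5)/(-5 + 2) = -3 + 6/(-3) = -3 + 6*(-⅓) = -3 - 2 = -5)
((2*(-2 + 0))*Y)*R = ((2*(-2 + 0))*10)*(-5) = ((2*(-2))*10)*(-5) = -4*10*(-5) = -40*(-5) = 200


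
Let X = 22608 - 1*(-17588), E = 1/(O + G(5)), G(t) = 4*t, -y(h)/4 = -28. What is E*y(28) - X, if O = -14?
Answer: -120532/3 ≈ -40177.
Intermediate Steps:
y(h) = 112 (y(h) = -4*(-28) = 112)
E = 1/6 (E = 1/(-14 + 4*5) = 1/(-14 + 20) = 1/6 ≈ 0.16667)
X = 40196 (X = 22608 + 17588 = 40196)
E*y(28) - X = (1/6)*112 - 1*40196 = 56/3 - 40196 = -120532/3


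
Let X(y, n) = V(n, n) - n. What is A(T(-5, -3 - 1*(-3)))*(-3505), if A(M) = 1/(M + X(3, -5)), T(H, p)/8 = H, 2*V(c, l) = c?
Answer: 1402/15 ≈ 93.467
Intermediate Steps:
V(c, l) = c/2
X(y, n) = -n/2 (X(y, n) = n/2 - n = -n/2)
T(H, p) = 8*H
A(M) = 1/(5/2 + M) (A(M) = 1/(M - ½*(-5)) = 1/(M + 5/2) = 1/(5/2 + M))
A(T(-5, -3 - 1*(-3)))*(-3505) = (2/(5 + 2*(8*(-5))))*(-3505) = (2/(5 + 2*(-40)))*(-3505) = (2/(5 - 80))*(-3505) = (2/(-75))*(-3505) = (2*(-1/75))*(-3505) = -2/75*(-3505) = 1402/15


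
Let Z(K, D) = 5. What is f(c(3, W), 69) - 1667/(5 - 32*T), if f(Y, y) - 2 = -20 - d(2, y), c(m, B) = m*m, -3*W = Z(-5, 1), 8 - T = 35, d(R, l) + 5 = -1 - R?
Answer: -10357/869 ≈ -11.918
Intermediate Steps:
d(R, l) = -6 - R (d(R, l) = -5 + (-1 - R) = -6 - R)
T = -27 (T = 8 - 1*35 = 8 - 35 = -27)
W = -5/3 (W = -⅓*5 = -5/3 ≈ -1.6667)
c(m, B) = m²
f(Y, y) = -10 (f(Y, y) = 2 + (-20 - (-6 - 1*2)) = 2 + (-20 - (-6 - 2)) = 2 + (-20 - 1*(-8)) = 2 + (-20 + 8) = 2 - 12 = -10)
f(c(3, W), 69) - 1667/(5 - 32*T) = -10 - 1667/(5 - 32*(-27)) = -10 - 1667/(5 + 864) = -10 - 1667/869 = -10357/869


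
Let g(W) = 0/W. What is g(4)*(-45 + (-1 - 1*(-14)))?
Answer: 0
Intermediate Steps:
g(W) = 0
g(4)*(-45 + (-1 - 1*(-14))) = 0*(-45 + (-1 - 1*(-14))) = 0*(-45 + (-1 + 14)) = 0*(-45 + 13) = 0*(-32) = 0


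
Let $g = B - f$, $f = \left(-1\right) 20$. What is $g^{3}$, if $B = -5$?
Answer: $3375$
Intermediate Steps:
$f = -20$
$g = 15$ ($g = -5 - -20 = -5 + 20 = 15$)
$g^{3} = 15^{3} = 3375$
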